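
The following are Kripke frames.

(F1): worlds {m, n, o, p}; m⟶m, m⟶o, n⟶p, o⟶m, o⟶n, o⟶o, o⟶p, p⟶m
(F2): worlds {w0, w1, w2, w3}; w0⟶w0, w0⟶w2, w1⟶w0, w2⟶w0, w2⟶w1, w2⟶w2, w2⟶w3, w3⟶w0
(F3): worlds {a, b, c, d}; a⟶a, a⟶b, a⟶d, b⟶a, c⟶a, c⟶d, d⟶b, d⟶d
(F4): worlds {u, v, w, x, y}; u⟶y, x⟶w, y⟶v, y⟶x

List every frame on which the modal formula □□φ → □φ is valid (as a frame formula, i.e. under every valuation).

(F2), (F3)

This is the axiom for density; its first-order frame correspondent is ∀x ∀y (Rxy → ∃z (Rxz ∧ Rzy)).
(F1): fails — Rnp but no z with Rnz and Rzp.
(F2): condition met.
(F3): condition met.
(F4): fails — Rxw but no z with Rxz and Rzw.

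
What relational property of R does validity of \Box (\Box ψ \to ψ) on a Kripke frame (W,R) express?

This schema is the T□ axiom.
It corresponds to shift-reflexivity: \forall x \forall y (Rxy \to Ryy).

shift-reflexivity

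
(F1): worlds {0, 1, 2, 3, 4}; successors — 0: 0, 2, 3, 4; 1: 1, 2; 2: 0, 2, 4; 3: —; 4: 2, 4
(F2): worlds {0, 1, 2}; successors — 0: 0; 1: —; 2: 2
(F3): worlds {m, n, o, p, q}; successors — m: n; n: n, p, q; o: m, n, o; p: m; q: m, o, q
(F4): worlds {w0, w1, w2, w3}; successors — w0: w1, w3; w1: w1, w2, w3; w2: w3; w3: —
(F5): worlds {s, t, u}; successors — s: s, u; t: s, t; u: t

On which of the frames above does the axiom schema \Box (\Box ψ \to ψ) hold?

The schema corresponds to shift-reflexivity: \forall x \forall y (Rxy \to Ryy).
(F1): fails — R03 but not R33.
(F2): condition met.
(F3): fails — Rom but not Rmm.
(F4): fails — Rw1w2 but not Rw2w2.
(F5): fails — Rsu but not Ruu.

(F2)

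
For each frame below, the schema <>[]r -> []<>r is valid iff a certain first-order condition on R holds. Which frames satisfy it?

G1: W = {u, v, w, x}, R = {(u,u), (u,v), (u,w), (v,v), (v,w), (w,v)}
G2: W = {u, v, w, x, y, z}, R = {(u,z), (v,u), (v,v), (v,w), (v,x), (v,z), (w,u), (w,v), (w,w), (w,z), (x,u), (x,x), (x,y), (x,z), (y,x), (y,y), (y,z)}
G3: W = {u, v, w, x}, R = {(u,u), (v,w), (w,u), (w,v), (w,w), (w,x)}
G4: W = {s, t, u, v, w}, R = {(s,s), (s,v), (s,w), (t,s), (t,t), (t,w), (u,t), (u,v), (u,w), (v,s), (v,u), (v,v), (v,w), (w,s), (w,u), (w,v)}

G1, G4

The schema corresponds to convergence: forall x forall y forall z (Rxy & Rxz -> exists w (Ryw & Rzw)).
G1: holds.
G2: fails — Ruz and Ruz but z and z have no common successor.
G3: fails — Rww and Rwx but w and x have no common successor.
G4: holds.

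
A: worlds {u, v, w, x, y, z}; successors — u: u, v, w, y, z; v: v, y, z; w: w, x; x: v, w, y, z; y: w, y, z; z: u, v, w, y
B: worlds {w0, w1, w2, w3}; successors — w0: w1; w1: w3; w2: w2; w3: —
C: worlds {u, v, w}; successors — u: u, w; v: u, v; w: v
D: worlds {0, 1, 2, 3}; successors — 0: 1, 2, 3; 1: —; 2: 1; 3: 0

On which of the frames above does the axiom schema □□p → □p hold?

A, C

The schema corresponds to density: ∀x ∀y (Rxy → ∃z (Rxz ∧ Rzy)).
A: condition met.
B: fails — Rw0w1 but no z with Rw0z and Rzw1.
C: condition met.
D: fails — R02 but no z with R0z and Rz2.
Valid on: A, C.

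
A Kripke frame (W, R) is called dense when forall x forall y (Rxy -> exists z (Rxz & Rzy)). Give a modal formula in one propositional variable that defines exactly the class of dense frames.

The condition is density. The C4 schema □□ψ → □ψ defines it.
Suppose □□ψ→□ψ is valid. Take Rxy and set V(ψ)={w : xR²w}. Then □□ψ at x, so □ψ at x, so ψ at y, i.e. ∃z(Rxz∧Rzy).

□□ψ → □ψ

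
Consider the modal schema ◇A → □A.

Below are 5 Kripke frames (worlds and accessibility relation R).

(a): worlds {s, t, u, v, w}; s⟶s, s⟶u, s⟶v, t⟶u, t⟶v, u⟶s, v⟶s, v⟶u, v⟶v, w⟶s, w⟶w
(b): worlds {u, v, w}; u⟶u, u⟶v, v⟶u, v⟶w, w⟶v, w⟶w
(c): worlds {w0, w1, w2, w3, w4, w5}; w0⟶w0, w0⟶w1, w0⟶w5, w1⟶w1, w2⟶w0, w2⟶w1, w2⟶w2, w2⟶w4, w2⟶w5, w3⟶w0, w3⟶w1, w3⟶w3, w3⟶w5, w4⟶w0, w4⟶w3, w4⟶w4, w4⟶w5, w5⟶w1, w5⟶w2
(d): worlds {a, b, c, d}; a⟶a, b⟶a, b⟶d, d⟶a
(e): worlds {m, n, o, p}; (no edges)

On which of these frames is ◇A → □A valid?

(e)

This is the axiom for partial functionality; its first-order frame correspondent is ∀x ∀y ∀z (Rxy ∧ Rxz → y = z).
(a): fails — s sees both s and u.
(b): fails — u sees both u and v.
(c): fails — w0 sees both w0 and w1.
(d): fails — b sees both a and d.
(e): condition met.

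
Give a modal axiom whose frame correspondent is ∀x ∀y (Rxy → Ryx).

The condition is symmetry. The B schema q → □◇q defines it.
Suppose q→□◇q is valid. Take Rxy and set V(q)={x}. Then q at x, so □◇q at x, so ◇q at y, so some z with Ryz has q; z=x, i.e. Ryx.

q → □◇q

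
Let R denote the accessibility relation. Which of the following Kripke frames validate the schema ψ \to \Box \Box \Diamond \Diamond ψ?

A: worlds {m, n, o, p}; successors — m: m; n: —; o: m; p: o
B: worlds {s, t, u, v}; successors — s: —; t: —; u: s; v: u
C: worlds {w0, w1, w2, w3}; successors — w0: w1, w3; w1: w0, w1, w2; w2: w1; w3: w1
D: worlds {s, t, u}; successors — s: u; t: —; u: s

D

The schema corresponds to a generalized confluence (Geach) condition: \forall x \forall z (x R^2 z \to \exists w (x = w \wedge z R^2 w)).
A: fails — oR²m but no w with o=w and mR²w.
B: fails — vR²s but no w with v=w and sR²w.
C: fails — w3R²w0 but no w with w3=w and w0R²w.
D: ✓.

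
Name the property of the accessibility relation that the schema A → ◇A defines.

Replacing A by ¬A and contraposing gives the equivalent schema □A → A.
Suppose □A→A is valid. At any x set V(A)={w : Rxw}. Then □A holds at x, so A holds at x, i.e. Rxx.
The converse is a direct semantic check.
So the correspondent is reflexivity.

reflexivity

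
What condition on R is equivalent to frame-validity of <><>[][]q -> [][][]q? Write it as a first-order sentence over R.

forall x forall y forall z ((x R^2 y & x R^3 z) -> exists w (y R^2 w & z = w))

This is a Sahlqvist (Geach-type) schema ◇^2□^2q → □^3◇^0q.
First-order correspondent: forall x forall y forall z ((x R^2 y & x R^3 z) -> exists w (y R^2 w & z = w)).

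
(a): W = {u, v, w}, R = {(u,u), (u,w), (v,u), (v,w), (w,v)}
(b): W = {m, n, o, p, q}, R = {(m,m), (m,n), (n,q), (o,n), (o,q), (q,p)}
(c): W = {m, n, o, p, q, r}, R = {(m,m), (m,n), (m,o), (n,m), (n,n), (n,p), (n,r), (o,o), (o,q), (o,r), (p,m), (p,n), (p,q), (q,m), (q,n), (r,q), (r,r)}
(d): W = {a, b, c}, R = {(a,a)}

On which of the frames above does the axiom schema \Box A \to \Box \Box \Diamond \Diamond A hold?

(c), (d)

This is the axiom for a generalized confluence (Geach) condition; its first-order frame correspondent is \forall x \forall z (x R^2 z \to \exists w (xRw \wedge z R^2 w)).
(a): fails — wR²w but no t with wRt and wR²t.
(b): fails — mR²n but no w with mRw and nR²w.
(c): holds.
(d): holds.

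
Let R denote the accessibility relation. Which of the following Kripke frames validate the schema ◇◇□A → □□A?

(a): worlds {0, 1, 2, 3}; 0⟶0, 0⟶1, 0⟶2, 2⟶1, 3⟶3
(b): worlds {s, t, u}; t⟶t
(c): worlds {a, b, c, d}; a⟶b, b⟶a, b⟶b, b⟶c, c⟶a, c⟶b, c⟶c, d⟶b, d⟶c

(b)

Frame correspondent (Sahlqvist): ∀x ∀y ∀z ((xR²y ∧ xR²z) → ∃w (yRw ∧ z = w)) — i.e. a generalized confluence (Geach) condition.
(a): fails — 0R²1, 0R²0 but no w with 1Rw and 0=w.
(b): ✓.
(c): fails — aR²a, aR²a but no w with aRw and a=w.
Valid on: (b).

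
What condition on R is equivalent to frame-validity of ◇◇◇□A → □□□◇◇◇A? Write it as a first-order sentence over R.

This is a Sahlqvist (Geach-type) schema ◇^3□^1A → □^3◇^3A.
Minimal-valuation argument: fix x; take any y with xR^3y and any z with xR^3z. Set V(A) to the set of worlds R-reachable from y in exactly 1 step. Then □^1A holds at y, so the antecedent holds at x; validity forces ◇^3A at z, giving a w with zR^3w and yR^1w.
First-order correspondent: ∀x ∀y ∀z ((xR³y ∧ xR³z) → ∃w (yRw ∧ zR³w)).

∀x ∀y ∀z ((xR³y ∧ xR³z) → ∃w (yRw ∧ zR³w))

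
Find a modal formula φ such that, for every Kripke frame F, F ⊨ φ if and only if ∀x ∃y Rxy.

A defining formula is □p → ◇p (the D axiom).
Suppose □p→◇p is valid. At any x set V(p)=W. Then □p at x, so ◇p at x, so x has a successor.

□p → ◇p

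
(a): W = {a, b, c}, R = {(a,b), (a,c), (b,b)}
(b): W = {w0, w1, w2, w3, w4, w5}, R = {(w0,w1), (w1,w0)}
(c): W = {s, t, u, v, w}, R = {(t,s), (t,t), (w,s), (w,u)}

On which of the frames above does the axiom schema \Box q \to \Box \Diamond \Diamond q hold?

(b)

Frame correspondent (Sahlqvist): \forall x \forall z (xRz \to \exists w (xRw \wedge z R^2 w)) — i.e. a generalized confluence (Geach) condition.
(a): fails — aRc but no w with aRw and cR²w.
(b): condition met.
(c): fails — tRs but no w* with tRw* and sR²w*.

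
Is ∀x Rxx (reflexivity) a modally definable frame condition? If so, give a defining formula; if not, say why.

This is a Sahlqvist condition; the T axiom □q → q defines it.
Suppose □q→q is valid. At any x set V(q)={w : Rxw}. Then □q holds at x, so q holds at x, i.e. Rxx.

Yes, by □q → q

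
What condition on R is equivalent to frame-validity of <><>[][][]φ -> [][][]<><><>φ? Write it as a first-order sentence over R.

forall x forall y forall z ((x R^2 y & x R^3 z) -> exists w (y R^3 w & z R^3 w))

This is a Sahlqvist (Geach-type) schema ◇^2□^3φ → □^3◇^3φ.
Minimal-valuation argument: fix x; take any y with xR^2y and any z with xR^3z. Set V(φ) to the set of worlds R-reachable from y in exactly 3 steps. Then □^3φ holds at y, so the antecedent holds at x; validity forces ◇^3φ at z, giving a w with zR^3w and yR^3w.
First-order correspondent: forall x forall y forall z ((x R^2 y & x R^3 z) -> exists w (y R^3 w & z R^3 w)).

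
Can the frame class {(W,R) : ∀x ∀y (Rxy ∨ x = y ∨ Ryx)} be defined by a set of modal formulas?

No

Modal frame validity is preserved under disjoint unions.
Take 3 disjoint single-world reflexive frames: each is trivially connected, but their disjoint union has 3 worlds with no edge between distinct components, so it is not connected.
Hence connectedness of R is not modally definable.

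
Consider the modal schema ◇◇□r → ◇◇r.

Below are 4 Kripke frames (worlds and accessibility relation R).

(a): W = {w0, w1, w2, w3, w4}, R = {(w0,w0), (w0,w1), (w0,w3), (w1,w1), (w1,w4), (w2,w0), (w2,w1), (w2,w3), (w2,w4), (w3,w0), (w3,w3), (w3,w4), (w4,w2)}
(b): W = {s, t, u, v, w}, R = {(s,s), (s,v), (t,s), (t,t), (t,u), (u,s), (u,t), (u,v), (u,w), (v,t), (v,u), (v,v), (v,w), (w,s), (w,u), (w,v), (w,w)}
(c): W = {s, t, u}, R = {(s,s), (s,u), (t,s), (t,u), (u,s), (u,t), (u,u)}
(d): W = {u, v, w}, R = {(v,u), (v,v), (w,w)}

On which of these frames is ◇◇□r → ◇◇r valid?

This is the axiom for a generalized confluence (Geach) condition; its first-order frame correspondent is ∀x ∀y (xR²y → ∃w (yRw ∧ xR²w)).
(a): fails — w0R²w4 but no w with w4Rw and w0R²w.
(b): ✓.
(c): ✓.
(d): fails — vR²u but no t with uRt and vR²t.

(b), (c)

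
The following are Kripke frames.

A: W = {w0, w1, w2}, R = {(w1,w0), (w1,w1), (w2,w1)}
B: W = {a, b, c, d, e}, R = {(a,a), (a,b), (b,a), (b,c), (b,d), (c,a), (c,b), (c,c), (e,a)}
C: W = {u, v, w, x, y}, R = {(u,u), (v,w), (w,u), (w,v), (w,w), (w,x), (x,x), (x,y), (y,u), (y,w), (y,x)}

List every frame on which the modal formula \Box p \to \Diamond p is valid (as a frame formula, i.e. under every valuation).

This is the axiom for seriality; its first-order frame correspondent is \forall x \exists y Rxy.
A: fails — world w0 has no successor.
B: fails — world d has no successor.
C: condition met.
Valid on: C.

C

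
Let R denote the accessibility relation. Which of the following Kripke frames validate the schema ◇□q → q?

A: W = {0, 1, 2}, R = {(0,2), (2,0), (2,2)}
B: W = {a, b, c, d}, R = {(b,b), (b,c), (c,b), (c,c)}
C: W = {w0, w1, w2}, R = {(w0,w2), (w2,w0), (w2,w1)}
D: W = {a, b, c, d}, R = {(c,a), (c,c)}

This is the axiom for symmetry; its first-order frame correspondent is ∀x ∀y (Rxy → Ryx).
A: condition met.
B: condition met.
C: fails — Rw2w1 but not Rw1w2.
D: fails — Rca but not Rac.
Valid on: A, B.

A, B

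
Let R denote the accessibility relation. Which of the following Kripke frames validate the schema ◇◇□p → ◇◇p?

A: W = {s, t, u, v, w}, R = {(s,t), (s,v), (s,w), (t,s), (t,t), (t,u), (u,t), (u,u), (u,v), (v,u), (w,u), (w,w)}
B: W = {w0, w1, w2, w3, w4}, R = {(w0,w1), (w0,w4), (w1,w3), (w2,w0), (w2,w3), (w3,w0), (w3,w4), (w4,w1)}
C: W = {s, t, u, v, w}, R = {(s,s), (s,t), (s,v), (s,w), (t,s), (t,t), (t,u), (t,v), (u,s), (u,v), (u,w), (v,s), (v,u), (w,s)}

A, C

Frame correspondent (Sahlqvist): ∀x ∀y (xR²y → ∃w (yRw ∧ xR²w)) — i.e. a generalized confluence (Geach) condition.
A: condition met.
B: fails — w0R²w3 but no w with w3Rw and w0R²w.
C: condition met.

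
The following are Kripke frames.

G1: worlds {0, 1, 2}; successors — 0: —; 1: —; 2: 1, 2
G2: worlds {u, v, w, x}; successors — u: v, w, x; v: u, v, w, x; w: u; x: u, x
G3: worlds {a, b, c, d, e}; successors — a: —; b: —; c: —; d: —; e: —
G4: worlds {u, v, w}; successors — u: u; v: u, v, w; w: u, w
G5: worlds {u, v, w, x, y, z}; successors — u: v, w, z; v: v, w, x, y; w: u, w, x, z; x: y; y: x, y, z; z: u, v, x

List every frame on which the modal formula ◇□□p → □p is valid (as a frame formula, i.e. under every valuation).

Frame correspondent (Sahlqvist): ∀x ∀y ∀z ((xRy ∧ xRz) → ∃w (yR²w ∧ z = w)) — i.e. a generalized confluence (Geach) condition.
G1: fails — 2R1, 2R1 but no w with 1R²w and 1=w.
G2: fails — vRw, vRu but no t with wR²t and u=t.
G3: condition met.
G4: fails — vRu, vRv but no t with uR²t and v=t.
G5: fails — vRx, vRv but no t with xR²t and v=t.

G3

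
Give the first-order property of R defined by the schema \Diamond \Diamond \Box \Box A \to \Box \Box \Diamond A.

\forall x \forall y \forall z ((x R^2 y \wedge x R^2 z) \to \exists w (y R^2 w \wedge zRw))

This is a Sahlqvist (Geach-type) schema ◇^2□^2A → □^2◇^1A.
Minimal-valuation argument: fix x; take any y with xR^2y and any z with xR^2z. Set V(A) to the set of worlds R-reachable from y in exactly 2 steps. Then □^2A holds at y, so the antecedent holds at x; validity forces ◇^1A at z, giving a w with zR^1w and yR^2w.
First-order correspondent: \forall x \forall y \forall z ((x R^2 y \wedge x R^2 z) \to \exists w (y R^2 w \wedge zRw)).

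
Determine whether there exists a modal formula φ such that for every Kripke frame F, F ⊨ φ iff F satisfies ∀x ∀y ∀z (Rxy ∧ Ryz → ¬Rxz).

Modal frame validity is preserved under surjective bounded morphisms.
The 3-cycle (worlds w0,w1,w2 with w0→w1→w2→w0) is intransitive. Mapping every world to a single reflexive point • is a surjective bounded morphism; the reflexive point is not intransitive (R••∧R•• but R••).
So no modal formula (or set of formulas) defines exactly the intransitive frames.

No — not modally definable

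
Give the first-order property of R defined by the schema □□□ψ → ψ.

This is a Sahlqvist (Geach-type) schema ◇^0□^3ψ → □^0◇^0ψ.
Minimal-valuation argument: fix x; take any y with xR^0y and any z with xR^0z. Set V(ψ) to the set of worlds R-reachable from y in exactly 3 steps. Then □^3ψ holds at y, so the antecedent holds at x; validity forces ◇^0ψ at z, giving a w with zR^0w and yR^3w.
First-order correspondent: ∀x ∃w (xR³w ∧ x = w).

∀x ∃w (xR³w ∧ x = w)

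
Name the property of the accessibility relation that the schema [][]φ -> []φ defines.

Suppose □□φ→□φ is valid. Take Rxy and set V(φ)={w : xR²w}. Then □□φ at x, so □φ at x, so φ at y, i.e. ∃z(Rxz∧Rzy).
The converse is a direct semantic check.
Frame condition: forall x forall y (Rxy -> exists z (Rxz & Rzy)).

density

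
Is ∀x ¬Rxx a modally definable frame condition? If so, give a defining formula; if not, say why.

Not modally definable

Modal frame validity is preserved under surjective bounded morphisms.
The 2-cycle (worlds 0,1 with 0→1→0) is irreflexive, and the map sending every world to a single reflexive point • is a surjective bounded morphism (forth: every edge maps to (•,•); back: every world has a successor). So any modal formula valid on the 2-cycle is also valid on the reflexive point, which is not irreflexive.
So no modal formula (or set of formulas) defines exactly the irreflexive frames.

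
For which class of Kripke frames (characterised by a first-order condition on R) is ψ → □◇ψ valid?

Symmetry

This is the B axiom.
It corresponds to symmetry: ∀x ∀y (Rxy → Ryx).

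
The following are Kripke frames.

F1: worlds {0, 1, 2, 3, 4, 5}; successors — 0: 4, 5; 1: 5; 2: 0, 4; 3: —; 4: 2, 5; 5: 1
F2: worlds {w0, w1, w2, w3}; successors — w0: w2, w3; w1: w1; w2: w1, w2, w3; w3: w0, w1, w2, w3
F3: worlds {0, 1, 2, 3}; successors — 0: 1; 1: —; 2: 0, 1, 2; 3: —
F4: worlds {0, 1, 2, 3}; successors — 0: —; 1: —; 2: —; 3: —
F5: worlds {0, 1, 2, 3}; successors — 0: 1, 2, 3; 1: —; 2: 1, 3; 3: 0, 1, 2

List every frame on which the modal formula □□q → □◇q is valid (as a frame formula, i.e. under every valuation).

F1, F2, F4

This is the axiom for a generalized confluence (Geach) condition; its first-order frame correspondent is ∀x ∀z (xRz → ∃w (xR²w ∧ zRw)).
F1: ✓.
F2: ✓.
F3: fails — 0R1 but no w with 0R²w and 1Rw.
F4: ✓.
F5: fails — 0R1 but no w with 0R²w and 1Rw.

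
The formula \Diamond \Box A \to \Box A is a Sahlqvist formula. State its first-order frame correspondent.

the Euclidean property

This schema is equivalent to the 5 axiom ◇A → □◇A.
It corresponds to the Euclidean property: \forall x \forall y \forall z (Rxy \wedge Rxz \to Ryz).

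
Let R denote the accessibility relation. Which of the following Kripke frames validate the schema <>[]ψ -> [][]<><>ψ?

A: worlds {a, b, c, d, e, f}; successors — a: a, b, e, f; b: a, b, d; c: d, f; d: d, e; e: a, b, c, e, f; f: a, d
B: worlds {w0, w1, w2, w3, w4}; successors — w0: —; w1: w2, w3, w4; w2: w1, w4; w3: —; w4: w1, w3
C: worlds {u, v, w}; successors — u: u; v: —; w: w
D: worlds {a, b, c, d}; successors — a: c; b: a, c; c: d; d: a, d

A, C

This is the axiom for a generalized confluence (Geach) condition; its first-order frame correspondent is forall x forall y forall z ((xRy & x R^2 z) -> exists w (yRw & z R^2 w)).
A: holds.
B: fails — w1Rw2, w1R²w3 but no w with w2Rw and w3R²w.
C: holds.
D: fails — bRa, bR²c but no w with aRw and cR²w.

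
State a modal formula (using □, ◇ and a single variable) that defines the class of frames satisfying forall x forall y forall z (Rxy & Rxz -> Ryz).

A defining formula is ◇s → □◇s (the 5 axiom).
Suppose ◇s→□◇s is valid. Take Rxy, Rxz and set V(s)={y}. Then ◇s at x, so □◇s at x, so ◇s at z, so some w with Rzw has s; w=y, i.e. Rzy. By symmetry of the argument, Ryz.

◇s → □◇s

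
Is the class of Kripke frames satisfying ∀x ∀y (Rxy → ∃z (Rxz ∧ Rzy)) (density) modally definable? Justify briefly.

Yes, by □□r → □r

The condition is density. A defining modal formula is □□r → □r.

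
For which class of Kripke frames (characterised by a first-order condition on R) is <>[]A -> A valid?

This schema is equivalent to the B axiom A → □◇A.
Its frame correspondent is symmetry — forall x forall y (Rxy -> Ryx).

symmetry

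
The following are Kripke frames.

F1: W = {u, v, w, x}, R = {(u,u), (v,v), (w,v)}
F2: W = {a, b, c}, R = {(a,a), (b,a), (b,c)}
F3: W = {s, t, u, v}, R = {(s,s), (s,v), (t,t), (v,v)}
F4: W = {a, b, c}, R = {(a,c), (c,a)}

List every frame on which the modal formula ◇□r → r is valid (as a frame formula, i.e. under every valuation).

Frame correspondent (Sahlqvist): ∀x ∀y (Rxy → Ryx) — i.e. symmetry.
F1: fails — Rwv but not Rvw.
F2: fails — Rba but not Rab.
F3: fails — Rsv but not Rvs.
F4: ✓.
Valid on: F4.

F4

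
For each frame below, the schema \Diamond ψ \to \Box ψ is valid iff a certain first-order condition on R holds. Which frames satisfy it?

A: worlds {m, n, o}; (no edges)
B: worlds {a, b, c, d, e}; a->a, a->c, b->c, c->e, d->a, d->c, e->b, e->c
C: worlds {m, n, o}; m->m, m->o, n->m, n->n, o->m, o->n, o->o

A

This is the axiom for partial functionality; its first-order frame correspondent is \forall x \forall y \forall z (Rxy \wedge Rxz \to y = z).
A: holds.
B: fails — a sees both a and c.
C: fails — m sees both m and o.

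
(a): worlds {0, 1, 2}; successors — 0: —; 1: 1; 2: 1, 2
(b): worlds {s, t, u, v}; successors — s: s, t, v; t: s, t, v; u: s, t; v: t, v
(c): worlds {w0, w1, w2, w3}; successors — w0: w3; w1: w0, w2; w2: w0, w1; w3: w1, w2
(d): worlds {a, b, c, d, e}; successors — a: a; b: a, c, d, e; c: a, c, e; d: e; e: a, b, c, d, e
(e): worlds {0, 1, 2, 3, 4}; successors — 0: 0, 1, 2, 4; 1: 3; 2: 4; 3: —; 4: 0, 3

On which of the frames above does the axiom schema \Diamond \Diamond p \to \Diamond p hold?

Frame correspondent (Sahlqvist): \forall x \forall y \forall z (Rxy \wedge Ryz \to Rxz) — i.e. transitivity.
(a): holds.
(b): fails — Rut and Rtv but not Ruv.
(c): fails — Rw1w2 and Rw2w1 but not Rw1w1.
(d): fails — Rce and Reb but not Rcb.
(e): fails — R01 and R13 but not R03.

(a)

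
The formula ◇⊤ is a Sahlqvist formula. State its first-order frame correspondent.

◇⊤ holds at w iff w has a successor, so frame-validity of ◇⊤ is exactly seriality. Equivalently via □q → ◇q:
Suppose □q→◇q is valid. At any x set V(q)=W. Then □q at x, so ◇q at x, so x has a successor.

seriality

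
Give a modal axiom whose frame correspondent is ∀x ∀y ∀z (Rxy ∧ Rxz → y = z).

A defining formula is ◇p → □p (the CD axiom).

◇p → □p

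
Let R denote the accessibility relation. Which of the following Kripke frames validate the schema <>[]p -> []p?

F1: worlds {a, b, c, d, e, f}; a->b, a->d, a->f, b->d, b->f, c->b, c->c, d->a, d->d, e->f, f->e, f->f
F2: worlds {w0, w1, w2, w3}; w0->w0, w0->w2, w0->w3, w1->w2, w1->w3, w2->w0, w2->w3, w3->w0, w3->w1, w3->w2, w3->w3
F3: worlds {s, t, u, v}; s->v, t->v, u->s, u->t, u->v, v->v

This is the axiom for the Euclidean property; its first-order frame correspondent is forall x forall y forall z (Rxy & Rxz -> Ryz).
F1: fails — Rab and Rab but not Rbb.
F2: fails — Rw0w2 and Rw0w2 but not Rw2w2.
F3: fails — Ruv and Rut but not Rvt.
Valid on no frame.

none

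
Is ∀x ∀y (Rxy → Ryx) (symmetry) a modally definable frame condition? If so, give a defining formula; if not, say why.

The condition is symmetry. A defining modal formula is p → □◇p.
Suppose p→□◇p is valid. Take Rxy and set V(p)={x}. Then p at x, so □◇p at x, so ◇p at y, so some z with Ryz has p; z=x, i.e. Ryx.

Definable; p → □◇p defines it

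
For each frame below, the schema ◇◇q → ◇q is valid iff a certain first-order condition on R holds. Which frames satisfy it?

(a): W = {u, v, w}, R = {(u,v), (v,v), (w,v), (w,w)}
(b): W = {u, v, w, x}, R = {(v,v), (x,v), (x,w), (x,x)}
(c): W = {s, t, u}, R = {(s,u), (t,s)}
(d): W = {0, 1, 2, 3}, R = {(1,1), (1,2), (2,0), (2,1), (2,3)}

The schema corresponds to transitivity: ∀x ∀y ∀z (Rxy ∧ Ryz → Rxz).
(a): condition met.
(b): condition met.
(c): fails — Rts and Rsu but not Rtu.
(d): fails — R12 and R23 but not R13.
Valid on: (a), (b).

(a), (b)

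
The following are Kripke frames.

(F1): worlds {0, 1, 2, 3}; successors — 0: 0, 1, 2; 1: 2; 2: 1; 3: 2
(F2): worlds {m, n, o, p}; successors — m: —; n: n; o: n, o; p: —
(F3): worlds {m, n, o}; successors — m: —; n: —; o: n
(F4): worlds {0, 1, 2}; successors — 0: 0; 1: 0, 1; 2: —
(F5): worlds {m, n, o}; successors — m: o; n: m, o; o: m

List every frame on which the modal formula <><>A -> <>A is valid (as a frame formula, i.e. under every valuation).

Frame correspondent (Sahlqvist): forall x forall y forall z (Rxy & Ryz -> Rxz) — i.e. transitivity.
(F1): fails — R32 and R21 but not R31.
(F2): ✓.
(F3): ✓.
(F4): ✓.
(F5): fails — Rmo and Rom but not Rmm.
Valid on: (F2), (F3), (F4).

(F2), (F3), (F4)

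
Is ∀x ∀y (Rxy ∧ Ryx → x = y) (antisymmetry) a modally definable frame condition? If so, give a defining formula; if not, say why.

No

If a class were modally definable it would be closed under surjective bounded morphisms (Goldblatt–Thomason).
The 6-cycle (worlds s,t,u,v,w,x with s→t→u→v→w→x→s) is antisymmetric. Sending even-indexed worlds to s and odd-indexed worlds to t is a surjective bounded morphism onto the two-world frame with s↔t, which is not antisymmetric.
Hence antisymmetry is not modally definable.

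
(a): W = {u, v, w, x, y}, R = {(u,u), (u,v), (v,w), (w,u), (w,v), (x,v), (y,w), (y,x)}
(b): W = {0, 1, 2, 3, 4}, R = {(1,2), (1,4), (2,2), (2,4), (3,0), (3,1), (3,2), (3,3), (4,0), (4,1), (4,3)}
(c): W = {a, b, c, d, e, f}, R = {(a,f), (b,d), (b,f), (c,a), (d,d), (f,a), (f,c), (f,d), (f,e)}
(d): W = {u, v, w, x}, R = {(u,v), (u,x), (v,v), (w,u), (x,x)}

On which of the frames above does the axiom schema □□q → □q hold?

Frame correspondent (Sahlqvist): ∀x ∀y (Rxy → ∃z (Rxz ∧ Rzy)) — i.e. density.
(a): fails — Ryx but no z with Ryz and Rzx.
(b): satisfies the condition.
(c): fails — Rbf but no z with Rbz and Rzf.
(d): fails — Rwu but no z with Rwz and Rzu.
Valid on: (b).

(b)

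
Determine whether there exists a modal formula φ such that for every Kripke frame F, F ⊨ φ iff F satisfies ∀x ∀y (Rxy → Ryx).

Yes: it is symmetry, defined by the B schema q → □◇q.

Yes — defined by q → □◇q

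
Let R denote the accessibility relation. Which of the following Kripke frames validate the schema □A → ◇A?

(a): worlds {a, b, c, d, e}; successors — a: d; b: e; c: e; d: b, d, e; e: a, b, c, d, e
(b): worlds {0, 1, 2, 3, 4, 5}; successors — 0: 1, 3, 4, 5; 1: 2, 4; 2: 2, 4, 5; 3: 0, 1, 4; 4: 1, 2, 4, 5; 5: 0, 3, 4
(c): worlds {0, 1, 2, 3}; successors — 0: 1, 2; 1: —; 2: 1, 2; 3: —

(a), (b)

The schema corresponds to seriality: ∀x ∃y Rxy.
(a): condition met.
(b): condition met.
(c): fails — world 1 has no successor.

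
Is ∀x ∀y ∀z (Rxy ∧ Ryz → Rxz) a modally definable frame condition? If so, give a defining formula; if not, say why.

Yes: it is transitivity, defined by the 4 schema □p → □□p.
Suppose □p→□□p is valid. Take Rxy, Ryz and set V(p)={w : Rxw}. Then □p at x, so □□p at x, so □p at y, so p at z, i.e. Rxz.

Yes, by □p → □□p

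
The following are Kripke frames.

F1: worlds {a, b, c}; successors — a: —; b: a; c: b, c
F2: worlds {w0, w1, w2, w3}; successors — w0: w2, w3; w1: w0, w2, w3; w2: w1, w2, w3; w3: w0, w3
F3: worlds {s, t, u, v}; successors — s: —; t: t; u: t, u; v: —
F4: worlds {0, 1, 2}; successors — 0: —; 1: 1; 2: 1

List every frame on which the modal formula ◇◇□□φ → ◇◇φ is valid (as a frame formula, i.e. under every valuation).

F2, F3, F4

This is the axiom for a generalized confluence (Geach) condition; its first-order frame correspondent is ∀x ∀y (xR²y → ∃w (yR²w ∧ xR²w)).
F1: fails — cR²a but no w with aR²w and cR²w.
F2: ✓.
F3: ✓.
F4: ✓.
Valid on: F2, F3, F4.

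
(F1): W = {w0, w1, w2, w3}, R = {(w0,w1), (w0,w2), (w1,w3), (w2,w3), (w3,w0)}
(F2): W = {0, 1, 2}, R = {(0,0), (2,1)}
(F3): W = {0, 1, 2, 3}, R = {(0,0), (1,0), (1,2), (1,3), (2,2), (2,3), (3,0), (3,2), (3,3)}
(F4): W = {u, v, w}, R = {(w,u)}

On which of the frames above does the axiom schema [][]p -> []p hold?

Frame correspondent (Sahlqvist): forall x forall y (Rxy -> exists z (Rxz & Rzy)) — i.e. density.
(F1): fails — Rw3w0 but no z with Rw3z and Rzw0.
(F2): fails — R21 but no z with R2z and Rz1.
(F3): ✓.
(F4): fails — Rwu but no z with Rwz and Rzu.

(F3)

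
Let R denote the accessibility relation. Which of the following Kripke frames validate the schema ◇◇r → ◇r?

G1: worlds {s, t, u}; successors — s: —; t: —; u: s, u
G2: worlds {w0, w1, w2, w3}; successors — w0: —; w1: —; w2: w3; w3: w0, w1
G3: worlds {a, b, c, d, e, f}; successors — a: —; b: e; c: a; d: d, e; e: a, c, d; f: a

The schema corresponds to a generalized confluence (Geach) condition: ∀x ∀y (xR²y → ∃w (y = w ∧ xRw)).
G1: condition met.
G2: fails — w2R²w0 but no w with w0=w and w2Rw.
G3: fails — bR²a but no w with a=w and bRw.
Valid on: G1.

G1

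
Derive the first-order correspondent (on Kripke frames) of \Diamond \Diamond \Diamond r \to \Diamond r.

This is a Sahlqvist (Geach-type) schema ◇^3□^0r → □^0◇^1r.
Minimal-valuation argument: fix x; take any y with xR^3y and any z with xR^0z. Set V(r) to the set of worlds R-reachable from y in exactly 0 steps. Then □^0r holds at y, so the antecedent holds at x; validity forces ◇^1r at z, giving a w with zR^1w and yR^0w.
First-order correspondent: \forall x \forall y (x R^3 y \to \exists w (y = w \wedge xRw)).

\forall x \forall y (x R^3 y \to \exists w (y = w \wedge xRw))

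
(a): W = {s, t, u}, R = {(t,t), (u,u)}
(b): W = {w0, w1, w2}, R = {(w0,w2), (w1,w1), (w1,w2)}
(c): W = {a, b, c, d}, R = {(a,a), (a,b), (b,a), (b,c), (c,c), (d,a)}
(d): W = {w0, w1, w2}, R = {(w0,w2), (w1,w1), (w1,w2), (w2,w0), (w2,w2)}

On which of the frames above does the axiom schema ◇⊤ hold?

This is the axiom for seriality; its first-order frame correspondent is ∀x ∃y Rxy.
(a): fails — world s has no successor.
(b): fails — world w2 has no successor.
(c): ✓.
(d): ✓.

(c), (d)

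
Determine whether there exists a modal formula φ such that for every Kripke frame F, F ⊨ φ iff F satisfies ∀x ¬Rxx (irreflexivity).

If a class were modally definable it would be closed under surjective bounded morphisms (Goldblatt–Thomason).
The 4-cycle (worlds w0,w1,w2,w3 with w0→w1→w2→w3→w0) is irreflexive, and the map sending every world to a single reflexive point • is a surjective bounded morphism (forth: every edge maps to (•,•); back: every world has a successor). So any modal formula valid on the 4-cycle is also valid on the reflexive point, which is not irreflexive.
So the class is not modally definable.

Not modally definable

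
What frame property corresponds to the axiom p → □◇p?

This is the B axiom.
Its frame correspondent is symmetry — ∀x ∀y (Rxy → Ryx).

symmetry: ∀x ∀y (Rxy → Ryx)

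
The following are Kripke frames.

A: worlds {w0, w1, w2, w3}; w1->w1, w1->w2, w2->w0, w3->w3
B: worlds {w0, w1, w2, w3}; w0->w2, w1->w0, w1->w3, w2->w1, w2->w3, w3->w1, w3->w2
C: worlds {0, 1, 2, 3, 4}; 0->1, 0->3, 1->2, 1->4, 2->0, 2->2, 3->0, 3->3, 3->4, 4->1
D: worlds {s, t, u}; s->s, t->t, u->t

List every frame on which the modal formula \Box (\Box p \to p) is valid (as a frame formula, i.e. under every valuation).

This is the axiom for shift-reflexivity; its first-order frame correspondent is \forall x \forall y (Rxy \to Ryy).
A: fails — Rw1w2 but not Rw2w2.
B: fails — Rw1w0 but not Rw0w0.
C: fails — R34 but not R44.
D: satisfies the condition.

D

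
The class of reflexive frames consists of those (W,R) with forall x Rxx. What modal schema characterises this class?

□r → r

The condition is reflexivity. The T schema □r → r defines it.
Suppose □r→r is valid. At any x set V(r)={w : Rxw}. Then □r holds at x, so r holds at x, i.e. Rxx.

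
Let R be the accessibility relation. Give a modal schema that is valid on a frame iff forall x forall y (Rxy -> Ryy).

This is shift-reflexivity; the standard corresponding axiom is T□: □(□r → r).
Suppose □(□r→r) is valid. Take Rxy and set V(r)={w : Ryw}. Then at y, □r holds; since □(□r→r) at x, □r→r at y, so r at y, i.e. Ryy.

□(□r → r)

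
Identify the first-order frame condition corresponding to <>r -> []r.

This schema is the CD axiom.
It corresponds to partial functionality: forall x forall y forall z (Rxy & Rxz -> y = z).

partial functionality: forall x forall y forall z (Rxy & Rxz -> y = z)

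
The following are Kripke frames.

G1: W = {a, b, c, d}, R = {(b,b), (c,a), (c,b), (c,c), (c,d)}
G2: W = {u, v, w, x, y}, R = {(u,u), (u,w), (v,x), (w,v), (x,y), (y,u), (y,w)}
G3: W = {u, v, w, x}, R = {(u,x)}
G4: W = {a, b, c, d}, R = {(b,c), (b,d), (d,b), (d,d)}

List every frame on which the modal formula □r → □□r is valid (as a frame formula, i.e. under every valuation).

G1, G3

Frame correspondent (Sahlqvist): ∀x ∀y ∀z (Rxy ∧ Ryz → Rxz) — i.e. transitivity.
G1: ✓.
G2: fails — Ruw and Rwv but not Ruv.
G3: ✓.
G4: fails — Rdb and Rbc but not Rdc.
Valid on: G1, G3.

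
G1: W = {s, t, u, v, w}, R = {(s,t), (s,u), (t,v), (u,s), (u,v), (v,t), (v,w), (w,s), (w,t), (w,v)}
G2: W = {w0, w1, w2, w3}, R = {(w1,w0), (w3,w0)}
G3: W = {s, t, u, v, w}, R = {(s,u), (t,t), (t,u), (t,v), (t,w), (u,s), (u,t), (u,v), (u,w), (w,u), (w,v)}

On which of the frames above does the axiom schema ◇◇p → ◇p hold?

G2

Frame correspondent (Sahlqvist): ∀x ∀y ∀z (Rxy ∧ Ryz → Rxz) — i.e. transitivity.
G1: fails — Ruv and Rvw but not Ruw.
G2: holds.
G3: fails — Ruw and Rwu but not Ruu.
Valid on: G2.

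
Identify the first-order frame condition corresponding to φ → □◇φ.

This schema is the B axiom.
It corresponds to symmetry: ∀x ∀y (Rxy → Ryx).

symmetry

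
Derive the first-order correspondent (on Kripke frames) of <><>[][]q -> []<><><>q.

forall x forall y forall z ((x R^2 y & xRz) -> exists w (y R^2 w & z R^3 w))

This is a Sahlqvist (Geach-type) schema ◇^2□^2q → □^1◇^3q.
Minimal-valuation argument: fix x; take any y with xR^2y and any z with xR^1z. Set V(q) to the set of worlds R-reachable from y in exactly 2 steps. Then □^2q holds at y, so the antecedent holds at x; validity forces ◇^3q at z, giving a w with zR^3w and yR^2w.
First-order correspondent: forall x forall y forall z ((x R^2 y & xRz) -> exists w (y R^2 w & z R^3 w)).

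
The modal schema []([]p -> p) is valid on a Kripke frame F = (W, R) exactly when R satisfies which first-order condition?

Suppose □(□p→p) is valid. Take Rxy and set V(p)={w : Ryw}. Then at y, □p holds; since □(□p→p) at x, □p→p at y, so p at y, i.e. Ryy.

shift-reflexivity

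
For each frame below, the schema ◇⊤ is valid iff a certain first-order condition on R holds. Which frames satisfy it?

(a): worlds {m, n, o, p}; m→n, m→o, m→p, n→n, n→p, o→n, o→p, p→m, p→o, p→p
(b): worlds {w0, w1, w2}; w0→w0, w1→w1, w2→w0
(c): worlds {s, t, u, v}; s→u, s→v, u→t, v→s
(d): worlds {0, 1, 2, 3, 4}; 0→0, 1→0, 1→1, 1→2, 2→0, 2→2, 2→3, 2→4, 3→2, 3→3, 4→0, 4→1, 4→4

The schema corresponds to seriality: ∀x ∃y Rxy.
(a): ✓.
(b): ✓.
(c): fails — world t has no successor.
(d): ✓.

(a), (b), (d)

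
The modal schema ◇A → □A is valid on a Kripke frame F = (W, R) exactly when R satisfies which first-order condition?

Suppose ◇A→□A is valid. Take Rxy, Rxz and set V(A)={y}. Then ◇A at x, so □A at x, so A at z, i.e. z=y.
The converse is a direct semantic check.
So the correspondent is partial functionality.

partial functionality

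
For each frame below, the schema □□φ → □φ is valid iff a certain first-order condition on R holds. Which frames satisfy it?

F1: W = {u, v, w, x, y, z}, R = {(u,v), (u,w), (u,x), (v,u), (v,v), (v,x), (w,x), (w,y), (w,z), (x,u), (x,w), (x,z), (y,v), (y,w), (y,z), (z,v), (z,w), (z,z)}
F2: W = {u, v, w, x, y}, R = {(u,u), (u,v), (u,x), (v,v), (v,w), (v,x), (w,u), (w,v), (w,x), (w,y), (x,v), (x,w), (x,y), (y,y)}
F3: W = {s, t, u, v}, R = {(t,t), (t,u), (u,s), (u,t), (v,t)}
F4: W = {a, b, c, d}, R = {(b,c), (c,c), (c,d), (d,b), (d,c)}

Frame correspondent (Sahlqvist): ∀x ∀y (Rxy → ∃z (Rxz ∧ Rzy)) — i.e. density.
F1: fails — Rwx but no t with Rwt and Rtx.
F2: condition met.
F3: fails — Rus but no z with Ruz and Rzs.
F4: fails — Rdb but no z with Rdz and Rzb.
Valid on: F2.

F2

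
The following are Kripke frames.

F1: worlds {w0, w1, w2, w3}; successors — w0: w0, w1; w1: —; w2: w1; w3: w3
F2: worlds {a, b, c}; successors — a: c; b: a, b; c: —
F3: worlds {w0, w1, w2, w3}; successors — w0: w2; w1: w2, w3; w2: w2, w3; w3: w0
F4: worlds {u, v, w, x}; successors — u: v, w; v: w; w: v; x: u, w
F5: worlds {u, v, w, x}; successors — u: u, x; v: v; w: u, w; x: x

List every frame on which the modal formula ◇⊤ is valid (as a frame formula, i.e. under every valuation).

F3, F4, F5

This is the axiom for seriality; its first-order frame correspondent is ∀x ∃y Rxy.
F1: fails — world w1 has no successor.
F2: fails — world c has no successor.
F3: ✓.
F4: ✓.
F5: ✓.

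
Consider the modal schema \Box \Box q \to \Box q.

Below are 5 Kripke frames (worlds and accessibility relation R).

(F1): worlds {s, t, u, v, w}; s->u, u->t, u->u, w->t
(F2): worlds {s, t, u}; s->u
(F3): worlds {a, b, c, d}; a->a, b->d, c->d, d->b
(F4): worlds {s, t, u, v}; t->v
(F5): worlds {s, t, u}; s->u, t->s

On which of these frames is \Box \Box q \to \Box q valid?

Frame correspondent (Sahlqvist): \forall x \forall y (Rxy \to \exists z (Rxz \wedge Rzy)) — i.e. density.
(F1): fails — Rwt but no z with Rwz and Rzt.
(F2): fails — Rsu but no z with Rsz and Rzu.
(F3): fails — Rdb but no z with Rdz and Rzb.
(F4): fails — Rtv but no z with Rtz and Rzv.
(F5): fails — Rsu but no z with Rsz and Rzu.

none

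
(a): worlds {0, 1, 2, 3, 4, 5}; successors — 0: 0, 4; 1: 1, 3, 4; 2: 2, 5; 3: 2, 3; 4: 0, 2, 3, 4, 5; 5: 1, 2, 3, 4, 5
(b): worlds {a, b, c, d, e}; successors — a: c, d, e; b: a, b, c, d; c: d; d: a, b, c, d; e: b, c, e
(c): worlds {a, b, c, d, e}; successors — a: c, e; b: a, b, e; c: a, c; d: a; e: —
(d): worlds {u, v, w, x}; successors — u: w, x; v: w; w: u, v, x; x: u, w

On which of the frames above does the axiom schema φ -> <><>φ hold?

The schema corresponds to a generalized confluence (Geach) condition: forall x exists w (x = w & x R^2 w).
(a): condition met.
(b): condition met.
(c): fails — at d but no w with d=w and dR²w.
(d): condition met.
Valid on: (a), (b), (d).

(a), (b), (d)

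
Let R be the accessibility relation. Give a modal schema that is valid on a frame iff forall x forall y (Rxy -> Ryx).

This is symmetry; the standard corresponding axiom is B: ψ → □◇ψ.
Suppose ψ→□◇ψ is valid. Take Rxy and set V(ψ)={x}. Then ψ at x, so □◇ψ at x, so ◇ψ at y, so some z with Ryz has ψ; z=x, i.e. Ryx.

ψ → □◇ψ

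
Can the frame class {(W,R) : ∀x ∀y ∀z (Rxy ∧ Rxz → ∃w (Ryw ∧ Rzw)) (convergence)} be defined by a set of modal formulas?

The condition is convergence. A defining modal formula is ◇□r → □◇r.

Yes — defined by ◇□r → □◇r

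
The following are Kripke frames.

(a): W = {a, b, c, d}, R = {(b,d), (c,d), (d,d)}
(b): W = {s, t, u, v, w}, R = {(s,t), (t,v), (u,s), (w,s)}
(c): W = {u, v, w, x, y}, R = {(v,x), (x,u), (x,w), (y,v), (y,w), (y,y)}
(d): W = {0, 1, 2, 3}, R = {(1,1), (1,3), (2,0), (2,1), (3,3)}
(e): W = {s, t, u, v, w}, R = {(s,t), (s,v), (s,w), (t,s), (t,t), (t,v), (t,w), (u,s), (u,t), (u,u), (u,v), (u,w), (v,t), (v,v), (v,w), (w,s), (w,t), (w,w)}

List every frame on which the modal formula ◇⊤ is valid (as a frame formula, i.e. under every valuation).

This is the axiom for seriality; its first-order frame correspondent is ∀x ∃y Rxy.
(a): fails — world a has no successor.
(b): fails — world v has no successor.
(c): fails — world u has no successor.
(d): fails — world 0 has no successor.
(e): holds.

(e)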